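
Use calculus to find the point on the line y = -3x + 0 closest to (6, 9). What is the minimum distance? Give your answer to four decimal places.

8.5381

Minimize D(x)^2 = (x - 6)^2 + (-3x - 9)^2.
d/dx[D^2] = 2(x - 6) + 2·(-3)·(-3x - 9) = 0 ⇒ x = -21/10.
Then y = 63/10 and the distance is √(729/10) ≈ 8.5381.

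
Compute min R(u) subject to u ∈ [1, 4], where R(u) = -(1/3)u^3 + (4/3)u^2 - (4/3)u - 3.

R'(u) = -u^2 + (8/3)u - 4/3, whose only zero in [1, 4] is u = 2.
Compare values at every candidate in [1, 4]: R(1) = -10/3,  R(2) = -3,  R(4) = -25/3.
Hence the absolute minimum is -25/3 at u = 4.

-25/3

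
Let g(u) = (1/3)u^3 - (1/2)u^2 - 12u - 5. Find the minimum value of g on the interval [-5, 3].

-73/2

g'(u) = u^2 - u - 12, whose only zero in [-5, 3] is u = -3.
Candidates: g(-5) = 5/6,  g(-3) = 35/2,  g(3) = -73/2.
So the minimum is g(3) = -73/2.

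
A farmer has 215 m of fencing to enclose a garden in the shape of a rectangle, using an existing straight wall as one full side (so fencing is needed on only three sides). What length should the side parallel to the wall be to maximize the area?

Let the sides perpendicular to the wall have length x and the parallel side y, so 2x + y = 215 and the area is A = xy = x(215 − 2x).
A'(x) = 215 − 4x = 0 gives x = 215/4, and A''(x) = −4 < 0 confirms a maximum.
Then y = 215 − 2·215/4 = 215/2 and A = 46225/8.

215/2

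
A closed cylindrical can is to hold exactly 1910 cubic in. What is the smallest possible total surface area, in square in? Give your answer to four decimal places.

852.1907

With radius r and height h, πr²h = 1910 so h = 1910/(πr²), and S(r) = 2πr² + 2πrh = 2πr² + 2·1910/r.
S'(r) = 4πr − 2·1910/r² = 0 ⇒ r³ = 1910/(2π), so r ≈ 6.7238 and h = 2r ≈ 13.4477.
S''(r) = 4π + 4·1910/r³ > 0, so this is the minimum; S ≈ 852.1907.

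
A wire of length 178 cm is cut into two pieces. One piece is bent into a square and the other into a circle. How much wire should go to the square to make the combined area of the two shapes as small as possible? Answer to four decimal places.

99.6976

Let x be the length used for the square. Square side x/4; circle radius (178−x)/(2π).
A(x) = (x/4)² + π·((178−x)/(2π))² = x²/16 + (178−x)²/(4π) for 0 ≤ x ≤ 178. A'(x) = x/8 − (178−x)/(2π) = 0 gives x = 4·178/(π+4) ≈ 99.6976.
A'' = 1/8 + 1/(2π) > 0, so this gives the minimum combined area; x ≈ 99.6976 cm to the square.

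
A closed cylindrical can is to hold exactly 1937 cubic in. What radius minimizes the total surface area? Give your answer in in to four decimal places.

With radius r and height h, πr²h = 1937 so h = 1937/(πr²), and S(r) = 2πr² + 2πrh = 2πr² + 2·1937/r.
S'(r) = 4πr − 2·1937/r² = 0 ⇒ r³ = 1937/(2π), so r ≈ 6.7554 and h = 2r ≈ 13.5108.
S''(r) = 4π + 4·1937/r³ > 0, so this is the minimum; S ≈ 860.2030.

6.7554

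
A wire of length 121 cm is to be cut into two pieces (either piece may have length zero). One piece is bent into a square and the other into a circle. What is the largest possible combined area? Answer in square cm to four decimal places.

1165.0938

Let x be the length used for the square. Square side x/4; circle radius (121−x)/(2π).
A(x) = (x/4)² + π·((121−x)/(2π))² = x²/16 + (121−x)²/(4π) for 0 ≤ x ≤ 121. A'(x) = x/8 − (121−x)/(2π) = 0 gives x = 4·121/(π+4) ≈ 67.7720.
A'' > 0, so the interior critical point is a minimum; the maximum is at an endpoint. A(0) = 1165.0938 and A(121) = 915.0625, so the largest area is 1165.0938.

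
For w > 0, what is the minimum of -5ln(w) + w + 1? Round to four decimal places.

P'(w) = -5/w + 1 = 0 gives w = 5.
P''(w) = 5/w², which is positive for w > 0, so this is a local minimum.
P(5) = -5·ln(5) + 5 + 1 ≈ -2.0472.

-2.0472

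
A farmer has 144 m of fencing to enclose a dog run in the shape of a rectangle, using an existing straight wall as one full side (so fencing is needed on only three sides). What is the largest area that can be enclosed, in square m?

2592

Let the sides perpendicular to the wall have length x and the parallel side y, so 2x + y = 144 and the area is A = xy = x(144 − 2x).
A'(x) = 144 − 4x = 0 gives x = 36, and A''(x) = −4 < 0 confirms a maximum.
Then y = 144 − 2·36 = 72 and A = 2592.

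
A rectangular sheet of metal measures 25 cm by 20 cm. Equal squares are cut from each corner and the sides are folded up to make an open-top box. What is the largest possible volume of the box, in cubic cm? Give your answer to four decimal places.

With cut size x, the volume is V(x) = x(25 − 2x)(20 − 2x) for 0 < x < 10.
V'(x) = 12x^2 − 180x + 500. Setting V'(x) = 0 gives x ≈ 3.6812 (the root in (0, 10)).
V''(x) = 24x − 180 is negative there, so this is the maximum; V ≈ 820.5282.

820.5282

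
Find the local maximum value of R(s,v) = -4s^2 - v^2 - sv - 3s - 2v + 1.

∂R/∂s = -8s - v - 3 = 0 and ∂R/∂v = -s - 2v - 2 = 0, so (s, v) = (-4/15, -13/15).
The Hessian has R_{ss} = -8, R_{vv} = -2, R_{sv} = -1, giving D = 15 > 0 with R_{ss} < 0, so the point is a local maximum.
R(-4/15, -13/15) = 34/15.

34/15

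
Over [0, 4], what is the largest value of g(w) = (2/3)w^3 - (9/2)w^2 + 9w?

g'(w) = 2w^2 - 9w + 9, which vanishes at w = 3/2 and w = 3.
Candidates: g(0) = 0; g(3/2) = 45/8; g(3) = 9/2; g(4) = 20/3.
The maximum over the interval is 20/3, attained at w = 4.

20/3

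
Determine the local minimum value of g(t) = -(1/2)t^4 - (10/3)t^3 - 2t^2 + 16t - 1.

-67/3

Critical points: g'(t) = -2t^3 - 10t^2 - 4t + 16 vanishes at t = -4, -2, 1.
Second-derivative test with g''(t) = -6t^2 - 20t - 4: g''(-4) = -20 < 0 ⇒ local maximum; g''(-2) = 12 > 0 ⇒ local minimum; g''(1) = -30 < 0 ⇒ local maximum.
So the local minimum value is g(-2) = -67/3.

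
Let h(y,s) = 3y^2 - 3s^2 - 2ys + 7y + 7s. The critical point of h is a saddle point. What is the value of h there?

∂h/∂y = 6y - 2s + 7 = 0 and ∂h/∂s = -2y - 6s + 7 = 0, so (y, s) = (-7/10, 7/5).
The Hessian has h_{yy} = 6, h_{ss} = -6, h_{ys} = -2, giving D = -40 < 0, so the point is a saddle point.
h(-7/10, 7/5) = 49/20.

49/20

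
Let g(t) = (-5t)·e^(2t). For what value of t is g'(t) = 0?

-1/2

By the product rule, g'(t) = (-10t - 5)·e^(2t). Since e^(2t) > 0, the only critical point is t = -1/2.
g''(-1/2) has the same sign as -10 < 0, so this is a local maximum.
g(-1/2) = (5/2)·e^(-1) ≈ 0.9197.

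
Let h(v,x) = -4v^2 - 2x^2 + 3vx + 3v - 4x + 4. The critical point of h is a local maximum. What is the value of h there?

∂h/∂v = -8v + 3x + 3 = 0 and ∂h/∂x = 3v - 4x - 4 = 0, so (v, x) = (0, -1).
The Hessian has h_{vv} = -8, h_{xx} = -4, h_{vx} = 3, giving D = 23 > 0 with h_{vv} < 0, so the point is a local maximum.
h(0, -1) = 6.

6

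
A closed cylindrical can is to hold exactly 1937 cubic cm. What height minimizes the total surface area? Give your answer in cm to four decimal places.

13.5108

With radius r and height h, πr²h = 1937 so h = 1937/(πr²), and S(r) = 2πr² + 2πrh = 2πr² + 2·1937/r.
S'(r) = 4πr − 2·1937/r² = 0 ⇒ r³ = 1937/(2π), so r ≈ 6.7554 and h = 2r ≈ 13.5108.
S''(r) = 4π + 4·1937/r³ > 0, so this is the minimum; S ≈ 860.2030.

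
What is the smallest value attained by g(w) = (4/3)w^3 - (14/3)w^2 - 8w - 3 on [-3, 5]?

-57

g'(w) = 4w^2 - (28/3)w - 8, which vanishes at w = -2/3 and w = 3.
Candidates: g(-3) = -57; g(-2/3) = -11/81; g(3) = -33; g(5) = 7.
The minimum over the interval is -57, attained at w = -3.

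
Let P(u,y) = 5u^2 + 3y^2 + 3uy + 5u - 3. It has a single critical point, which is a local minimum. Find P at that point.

-76/17

∂P/∂u = 10u + 3y + 5 = 0 and ∂P/∂y = 3u + 6y = 0, so (u, y) = (-10/17, 5/17).
The Hessian has P_{uu} = 10, P_{yy} = 6, P_{uy} = 3, giving D = 51 > 0 with P_{uu} > 0, so the point is a local minimum.
P(-10/17, 5/17) = -76/17.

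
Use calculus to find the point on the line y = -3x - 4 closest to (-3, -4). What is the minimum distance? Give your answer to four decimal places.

Minimize D(x)^2 = (x + 3)^2 + (-3x)^2.
d/dx[D^2] = 2(x + 3) + 2·(-3)·(-3x) = 0 ⇒ x = -3/10.
Then y = -31/10 and the distance is √(81/10) ≈ 2.8460.

2.8460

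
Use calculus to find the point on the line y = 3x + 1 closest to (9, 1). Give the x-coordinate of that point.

9/10

Minimize D(x)^2 = (x - 9)^2 + (3x)^2.
d/dx[D^2] = 2(x - 9) + 2·3·(3x) = 0 ⇒ x = 9/10.
Then y = 37/10 and the distance is √(729/10) ≈ 8.5381.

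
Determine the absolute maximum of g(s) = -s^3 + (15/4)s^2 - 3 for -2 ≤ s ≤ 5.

g'(s) = -3s^2 + (15/2)s, which vanishes at s = 0 and s = 5/2.
Candidates: g(-2) = 20, g(0) = -3, g(5/2) = 77/16, g(5) = -137/4.
Hence the absolute maximum is 20 at s = -2.

20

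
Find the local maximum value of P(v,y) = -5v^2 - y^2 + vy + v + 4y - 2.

47/19

∂P/∂v = -10v + y + 1 = 0 and ∂P/∂y = v - 2y + 4 = 0, so (v, y) = (6/19, 41/19).
The Hessian has P_{vv} = -10, P_{yy} = -2, P_{vy} = 1, giving D = 19 > 0 with P_{vv} < 0, so the point is a local maximum.
P(6/19, 41/19) = 47/19.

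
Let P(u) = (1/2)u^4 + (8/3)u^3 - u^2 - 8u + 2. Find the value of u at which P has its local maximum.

Critical points: P'(u) = 2u^3 + 8u^2 - 2u - 8 vanishes at u = -4, -1, 1.
Second-derivative test with P''(u) = 6u^2 + 16u - 2: P''(-4) = 30 > 0 ⇒ local minimum; P''(-1) = -12 < 0 ⇒ local maximum; P''(1) = 20 > 0 ⇒ local minimum.
Thus P has its local maximum at u = -1, with value 41/6.

-1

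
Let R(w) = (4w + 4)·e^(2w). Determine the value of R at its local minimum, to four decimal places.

-0.0996

By the product rule, R'(w) = (8w + 12)·e^(2w). Since e^(2w) > 0, the only critical point is w = -3/2.
R''(-3/2) has the same sign as 8 > 0, so this is a local minimum.
R(-3/2) = (-2)·e^(-3) ≈ -0.0996.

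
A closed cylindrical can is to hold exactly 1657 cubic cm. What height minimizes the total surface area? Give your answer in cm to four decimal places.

With radius r and height h, πr²h = 1657 so h = 1657/(πr²), and S(r) = 2πr² + 2πrh = 2πr² + 2·1657/r.
S'(r) = 4πr − 2·1657/r² = 0 ⇒ r³ = 1657/(2π), so r ≈ 6.4128 and h = 2r ≈ 12.8256.
S''(r) = 4π + 4·1657/r³ > 0, so this is the minimum; S ≈ 775.1687.

12.8256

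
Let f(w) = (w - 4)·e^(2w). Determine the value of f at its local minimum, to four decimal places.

By the product rule, f'(w) = (2w - 7)·e^(2w). Since e^(2w) > 0, the only critical point is w = 7/2.
f''(7/2) has the same sign as 2 > 0, so this is a local minimum.
f(7/2) = (-1/2)·e^(7) ≈ -548.3166.

-548.3166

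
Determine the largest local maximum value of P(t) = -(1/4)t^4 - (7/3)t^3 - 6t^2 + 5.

Critical points: P'(t) = -t^3 - 7t^2 - 12t vanishes at t = -4, -3, 0.
Since P''(t) = -3t^2 - 14t - 12, we get P''(-4) = -4 < 0 ⇒ local maximum; P''(-3) = 3 > 0 ⇒ local minimum; P''(0) = -12 < 0 ⇒ local maximum.
So the largest local maximum value is P(0) = 5.

5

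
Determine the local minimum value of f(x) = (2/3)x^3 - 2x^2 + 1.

f'(x) = 2x^2 - 4x = 0 at x = 0, 2.
f''(x) = 4x - 4. f''(0) = -4 < 0 ⇒ local maximum; f''(2) = 4 > 0 ⇒ local minimum.
So the local minimum value is f(2) = -5/3.

-5/3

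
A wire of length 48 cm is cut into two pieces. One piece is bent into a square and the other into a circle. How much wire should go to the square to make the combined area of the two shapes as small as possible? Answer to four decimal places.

26.8848

Let x be the length used for the square. Square side x/4; circle radius (48−x)/(2π).
A(x) = (x/4)² + π·((48−x)/(2π))² = x²/16 + (48−x)²/(4π) for 0 ≤ x ≤ 48. A'(x) = x/8 − (48−x)/(2π) = 0 gives x = 4·48/(π+4) ≈ 26.8848.
A'' = 1/8 + 1/(2π) > 0, so this gives the minimum combined area; x ≈ 26.8848 cm to the square.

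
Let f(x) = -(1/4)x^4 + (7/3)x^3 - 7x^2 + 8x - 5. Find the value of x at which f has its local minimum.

Critical points: f'(x) = -x^3 + 7x^2 - 14x + 8 vanishes at x = 1, 2, 4.
Second-derivative test with f''(x) = -3x^2 + 14x - 14: f''(1) = -3 < 0 ⇒ local maximum; f''(2) = 2 > 0 ⇒ local minimum; f''(4) = -6 < 0 ⇒ local maximum.
The local minimum is f(2) = -7/3.

2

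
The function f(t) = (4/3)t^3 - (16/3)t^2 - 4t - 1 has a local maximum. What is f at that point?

-25/81

f'(t) = 4t^2 - (32/3)t - 4. Setting f'(t) = 0 gives t ∈ {-1/3, 3}.
Second-derivative test with f''(t) = 8t - 32/3: f''(-1/3) = -40/3 < 0 ⇒ local maximum; f''(3) = 40/3 > 0 ⇒ local minimum.
The local maximum is f(-1/3) = -25/81.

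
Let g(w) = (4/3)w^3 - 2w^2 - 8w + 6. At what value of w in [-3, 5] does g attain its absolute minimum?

-3

Differentiating, g'(w) = 4w^2 - 4w - 8; which vanishes at w = -1 and w = 2.
Compare values at every candidate in [-3, 5]: g(-3) = -24; g(-1) = 32/3; g(2) = -22/3; g(5) = 248/3.
Hence the absolute minimum is -24 at w = -3.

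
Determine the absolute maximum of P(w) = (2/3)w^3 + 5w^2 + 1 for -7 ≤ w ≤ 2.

P'(w) = 2w^2 + 10w, which vanishes at w = -5 and w = 0.
Evaluating at the critical points and endpoints: P(-7) = 52/3; P(-5) = 128/3; P(0) = 1; P(2) = 79/3.
Hence the absolute maximum is 128/3 at w = -5.

128/3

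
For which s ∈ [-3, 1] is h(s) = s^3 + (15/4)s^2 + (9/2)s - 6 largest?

The derivative is 3s^2 + (15/2)s + 9/2, which vanishes at s = -3/2 and s = -1.
Evaluating at the critical points and endpoints: h(-3) = -51/4, h(-3/2) = -123/16, h(-1) = -31/4, h(1) = 13/4.
The maximum over the interval is 13/4, attained at s = 1.

1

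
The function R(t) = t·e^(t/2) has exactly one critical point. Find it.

By the product rule, R'(t) = ((1/2)t + 1)·e^(t/2). Since e^(t/2) > 0, the only critical point is t = -2.
R''(-2) has the same sign as 1/2 > 0, so this is a local minimum.
R(-2) = (-2)·e^(-1) ≈ -0.7358.

-2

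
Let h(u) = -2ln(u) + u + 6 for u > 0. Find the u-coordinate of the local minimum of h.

2

h'(u) = -2/u + 1 = 0 gives u = 2.
h''(u) = 2/u², which is positive for u > 0, so this is a local minimum.
h(2) = -2·ln(2) + 2 + 6 ≈ 6.6137.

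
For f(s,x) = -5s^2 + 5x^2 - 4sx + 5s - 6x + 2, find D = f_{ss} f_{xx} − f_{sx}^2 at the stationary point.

-116

∂f/∂s = -10s - 4x + 5 = 0 and ∂f/∂x = -4s + 10x - 6 = 0, so (s, x) = (13/58, 20/29).
The Hessian has f_{ss} = -10, f_{xx} = 10, f_{sx} = -4, giving D = -116 < 0, so the point is a saddle point.
D = (-10)·(10) − (-4)^2 = -116.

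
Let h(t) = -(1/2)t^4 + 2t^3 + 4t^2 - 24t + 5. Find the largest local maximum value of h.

45

Critical points: h'(t) = -2t^3 + 6t^2 + 8t - 24 vanishes at t = -2, 2, 3.
Since h''(t) = -6t^2 + 12t + 8, we get h''(-2) = -40 < 0 ⇒ local maximum; h''(2) = 8 > 0 ⇒ local minimum; h''(3) = -10 < 0 ⇒ local maximum.
So the largest local maximum value is h(-2) = 45.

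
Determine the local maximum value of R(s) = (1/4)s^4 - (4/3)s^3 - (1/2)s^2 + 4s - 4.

-19/12

Critical points: R'(s) = s^3 - 4s^2 - s + 4 vanishes at s = -1, 1, 4.
Second-derivative test with R''(s) = 3s^2 - 8s - 1: R''(-1) = 10 > 0 ⇒ local minimum; R''(1) = -6 < 0 ⇒ local maximum; R''(4) = 15 > 0 ⇒ local minimum.
So the local maximum value is R(1) = -19/12.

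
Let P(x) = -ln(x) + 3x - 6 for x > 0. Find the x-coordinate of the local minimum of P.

P'(x) = -1/x + 3 = 0 gives x = 1/3.
P''(x) = 1/x², which is positive for x > 0, so this is a local minimum.
P(1/3) = -1·ln(1/3) + 1 - 6 ≈ -3.9014.

1/3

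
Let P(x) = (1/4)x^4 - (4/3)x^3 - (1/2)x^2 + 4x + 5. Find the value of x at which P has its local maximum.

1

P'(x) = x^3 - 4x^2 - x + 4 = 0 at x = -1, 1, 4.
P''(x) = 3x^2 - 8x - 1. P''(-1) = 10 > 0 ⇒ local minimum; P''(1) = -6 < 0 ⇒ local maximum; P''(4) = 15 > 0 ⇒ local minimum.
The local maximum is P(1) = 89/12.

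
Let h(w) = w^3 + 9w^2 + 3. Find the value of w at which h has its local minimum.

0

Critical points: h'(w) = 3w^2 + 18w vanishes at w = -6, 0.
Second-derivative test with h''(w) = 6w + 18: h''(-6) = -18 < 0 ⇒ local maximum; h''(0) = 18 > 0 ⇒ local minimum.
Thus h has its local minimum at w = 0, with value 3.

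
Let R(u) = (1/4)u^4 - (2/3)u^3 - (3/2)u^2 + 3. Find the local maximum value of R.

3

R'(u) = u^3 - 2u^2 - 3u = 0 at u = -1, 0, 3.
R''(u) = 3u^2 - 4u - 3. R''(-1) = 4 > 0 ⇒ local minimum; R''(0) = -3 < 0 ⇒ local maximum; R''(3) = 12 > 0 ⇒ local minimum.
Thus R has its local maximum at u = 0, with value 3.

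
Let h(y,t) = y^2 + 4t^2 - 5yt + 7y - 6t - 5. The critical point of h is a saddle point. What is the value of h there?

-23/9

∂h/∂y = 2y - 5t + 7 = 0 and ∂h/∂t = -5y + 8t - 6 = 0, so (y, t) = (26/9, 23/9).
The Hessian has h_{yy} = 2, h_{tt} = 8, h_{yt} = -5, giving D = -9 < 0, so the point is a saddle point.
h(26/9, 23/9) = -23/9.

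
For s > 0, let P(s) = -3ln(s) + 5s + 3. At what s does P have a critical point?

3/5

P'(s) = -3/s + 5 = 0 gives s = 3/5.
P''(s) = 3/s², which is positive for s > 0, so this is a local minimum.
P(3/5) = -3·ln(3/5) + 3 + 3 ≈ 7.5325.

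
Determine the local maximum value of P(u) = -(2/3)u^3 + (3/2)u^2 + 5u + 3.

P'(u) = -2u^2 + 3u + 5 = 0 at u = -1, 5/2.
Since P''(u) = -4u + 3, we get P''(-1) = 7 > 0 ⇒ local minimum; P''(5/2) = -7 < 0 ⇒ local maximum.
So the local maximum value is P(5/2) = 347/24.

347/24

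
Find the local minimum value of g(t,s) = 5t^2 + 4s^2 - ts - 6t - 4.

-460/79

∂g/∂t = 10t - s - 6 = 0 and ∂g/∂s = -t + 8s = 0, so (t, s) = (48/79, 6/79).
The Hessian has g_{tt} = 10, g_{ss} = 8, g_{ts} = -1, giving D = 79 > 0 with g_{tt} > 0, so the point is a local minimum.
g(48/79, 6/79) = -460/79.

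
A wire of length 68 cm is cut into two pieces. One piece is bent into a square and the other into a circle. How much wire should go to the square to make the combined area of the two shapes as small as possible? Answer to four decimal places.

38.0867

Let x be the length used for the square. Square side x/4; circle radius (68−x)/(2π).
A(x) = (x/4)² + π·((68−x)/(2π))² = x²/16 + (68−x)²/(4π) for 0 ≤ x ≤ 68. A'(x) = x/8 − (68−x)/(2π) = 0 gives x = 4·68/(π+4) ≈ 38.0867.
A'' = 1/8 + 1/(2π) > 0, so this gives the minimum combined area; x ≈ 38.0867 cm to the square.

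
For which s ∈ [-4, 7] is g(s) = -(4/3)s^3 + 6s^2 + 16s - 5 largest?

-4

g'(s) = -4s^2 + 12s + 16, which vanishes at s = -1 and s = 4.
Evaluating at the critical points and endpoints: g(-4) = 337/3; g(-1) = -41/3; g(4) = 209/3; g(7) = -169/3.
So the maximum is g(-4) = 337/3.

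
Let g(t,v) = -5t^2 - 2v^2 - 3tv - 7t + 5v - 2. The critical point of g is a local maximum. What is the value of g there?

266/31

∂g/∂t = -10t - 3v - 7 = 0 and ∂g/∂v = -3t - 4v + 5 = 0, so (t, v) = (-43/31, 71/31).
The Hessian has g_{tt} = -10, g_{vv} = -4, g_{tv} = -3, giving D = 31 > 0 with g_{tt} < 0, so the point is a local maximum.
g(-43/31, 71/31) = 266/31.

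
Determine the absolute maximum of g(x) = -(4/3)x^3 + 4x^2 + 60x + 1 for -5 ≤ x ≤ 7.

703/3

The derivative is -4x^2 + 8x + 60, which vanishes at x = -3 and x = 5.
Compare values at every candidate in [-5, 7]: g(-5) = -97/3,  g(-3) = -107,  g(5) = 703/3,  g(7) = 479/3.
Hence the absolute maximum is 703/3 at x = 5.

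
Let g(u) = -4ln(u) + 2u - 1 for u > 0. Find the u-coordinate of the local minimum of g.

2

g'(u) = -4/u + 2 = 0 gives u = 2.
g''(u) = 4/u², which is positive for u > 0, so this is a local minimum.
g(2) = -4·ln(2) + 4 - 1 ≈ 0.2274.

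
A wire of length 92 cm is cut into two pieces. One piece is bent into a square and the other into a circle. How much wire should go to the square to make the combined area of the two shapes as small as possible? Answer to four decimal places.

Let x be the length used for the square. Square side x/4; circle radius (92−x)/(2π).
A(x) = (x/4)² + π·((92−x)/(2π))² = x²/16 + (92−x)²/(4π) for 0 ≤ x ≤ 92. A'(x) = x/8 − (92−x)/(2π) = 0 gives x = 4·92/(π+4) ≈ 51.5291.
A'' = 1/8 + 1/(2π) > 0, so this gives the minimum combined area; x ≈ 51.5291 cm to the square.

51.5291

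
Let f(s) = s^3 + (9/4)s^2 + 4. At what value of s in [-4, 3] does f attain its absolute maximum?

f'(s) = 3s^2 + (9/2)s, which vanishes at s = -3/2 and s = 0.
Evaluating at the critical points and endpoints: f(-4) = -24; f(-3/2) = 91/16; f(0) = 4; f(3) = 205/4.
The maximum over the interval is 205/4, attained at s = 3.

3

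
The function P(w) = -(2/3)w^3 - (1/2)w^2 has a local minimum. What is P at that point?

P'(w) = -2w^2 - w = 0 at w = -1/2, 0.
P''(w) = -4w - 1. P''(-1/2) = 1 > 0 ⇒ local minimum; P''(0) = -1 < 0 ⇒ local maximum.
So the local minimum value is P(-1/2) = -1/24.

-1/24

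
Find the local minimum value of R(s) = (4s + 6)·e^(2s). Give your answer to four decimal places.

-0.0366

Differentiating with the product rule gives R'(s) = (8s + 16)·e^(2s). Since e^(2s) > 0, the only critical point is s = -2.
R''(-2) has the same sign as 8 > 0, so this is a local minimum.
R(-2) = (-2)·e^(-4) ≈ -0.0366.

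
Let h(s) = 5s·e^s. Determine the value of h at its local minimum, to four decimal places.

By the product rule, h'(s) = (5s + 5)·e^s. Since e^s > 0, the only critical point is s = -1.
h''(-1) has the same sign as 5 > 0, so this is a local minimum.
h(-1) = (-5)·e^(-1) ≈ -1.8394.

-1.8394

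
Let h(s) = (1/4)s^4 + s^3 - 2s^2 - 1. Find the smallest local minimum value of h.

h'(s) = s^3 + 3s^2 - 4s = 0 at s = -4, 0, 1.
h''(s) = 3s^2 + 6s - 4. h''(-4) = 20 > 0 ⇒ local minimum; h''(0) = -4 < 0 ⇒ local maximum; h''(1) = 5 > 0 ⇒ local minimum.
The smallest local minimum is h(-4) = -33.

-33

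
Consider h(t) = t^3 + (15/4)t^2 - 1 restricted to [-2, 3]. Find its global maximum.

239/4

h'(t) = 3t^2 + (15/2)t, whose only zero in [-2, 3] is t = 0.
Candidates: h(-2) = 6, h(0) = -1, h(3) = 239/4.
Hence the absolute maximum is 239/4 at t = 3.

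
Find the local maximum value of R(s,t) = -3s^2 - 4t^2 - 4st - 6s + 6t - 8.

35/8

∂R/∂s = -6s - 4t - 6 = 0 and ∂R/∂t = -4s - 8t + 6 = 0, so (s, t) = (-9/4, 15/8).
The Hessian has R_{ss} = -6, R_{tt} = -8, R_{st} = -4, giving D = 32 > 0 with R_{ss} < 0, so the point is a local maximum.
R(-9/4, 15/8) = 35/8.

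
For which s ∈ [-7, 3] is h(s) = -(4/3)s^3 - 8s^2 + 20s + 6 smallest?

-5

The derivative is -4s^2 - 16s + 20, which vanishes at s = -5 and s = 1.
Evaluating at the critical points and endpoints: h(-7) = -206/3; h(-5) = -382/3; h(1) = 50/3; h(3) = -42.
Hence the absolute minimum is -382/3 at s = -5.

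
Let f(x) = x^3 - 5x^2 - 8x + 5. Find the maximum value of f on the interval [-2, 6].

Differentiating, f'(x) = 3x^2 - 10x - 8; which vanishes at x = -2/3 and x = 4.
Compare values at every candidate in [-2, 6]: f(-2) = -7,  f(-2/3) = 211/27,  f(4) = -43,  f(6) = -7.
So the maximum is f(-2/3) = 211/27.

211/27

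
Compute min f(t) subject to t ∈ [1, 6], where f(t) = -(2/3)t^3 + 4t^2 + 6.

6

f'(t) = -2t^2 + 8t, whose only zero in [1, 6] is t = 4.
Evaluating at the critical points and endpoints: f(1) = 28/3, f(4) = 82/3, f(6) = 6.
So the minimum is f(6) = 6.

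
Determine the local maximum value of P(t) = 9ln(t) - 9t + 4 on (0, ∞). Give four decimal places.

P'(t) = 9/t − 9 = 0 gives t = 1.
P''(t) = -9/t², which is negative for t > 0, so this is a local maximum.
P(1) = 9·ln(1) - 9 + 4 ≈ -5.0000.

-5.0000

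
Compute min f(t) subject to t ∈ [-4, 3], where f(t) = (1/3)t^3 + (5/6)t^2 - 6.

f'(t) = t^2 + (5/3)t, which vanishes at t = -5/3 and t = 0.
Candidates: f(-4) = -14, f(-5/3) = -847/162, f(0) = -6, f(3) = 21/2.
So the minimum is f(-4) = -14.

-14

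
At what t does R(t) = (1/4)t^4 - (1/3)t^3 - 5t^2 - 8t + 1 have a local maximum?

R'(t) = t^3 - t^2 - 10t - 8. Setting R'(t) = 0 gives t ∈ {-2, -1, 4}.
Second-derivative test with R''(t) = 3t^2 - 2t - 10: R''(-2) = 6 > 0 ⇒ local minimum; R''(-1) = -5 < 0 ⇒ local maximum; R''(4) = 30 > 0 ⇒ local minimum.
The local maximum is R(-1) = 55/12.

-1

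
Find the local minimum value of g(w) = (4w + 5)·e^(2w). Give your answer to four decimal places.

By the product rule, g'(w) = (8w + 14)·e^(2w). Since e^(2w) > 0, the only critical point is w = -7/4.
g''(-7/4) has the same sign as 8 > 0, so this is a local minimum.
g(-7/4) = (-2)·e^(-7/2) ≈ -0.0604.

-0.0604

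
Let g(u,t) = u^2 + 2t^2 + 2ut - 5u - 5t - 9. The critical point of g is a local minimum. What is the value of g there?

∂g/∂u = 2u + 2t - 5 = 0 and ∂g/∂t = 2u + 4t - 5 = 0, so (u, t) = (5/2, 0).
The Hessian has g_{uu} = 2, g_{tt} = 4, g_{ut} = 2, giving D = 4 > 0 with g_{uu} > 0, so the point is a local minimum.
g(5/2, 0) = -61/4.

-61/4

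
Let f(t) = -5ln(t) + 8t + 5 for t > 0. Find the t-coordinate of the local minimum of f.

f'(t) = -5/t + 8 = 0 gives t = 5/8.
f''(t) = 5/t², which is positive for t > 0, so this is a local minimum.
f(5/8) = -5·ln(5/8) + 5 + 5 ≈ 12.3500.

5/8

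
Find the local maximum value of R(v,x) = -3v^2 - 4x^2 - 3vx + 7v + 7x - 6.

∂R/∂v = -6v - 3x + 7 = 0 and ∂R/∂x = -3v - 8x + 7 = 0, so (v, x) = (35/39, 7/13).
The Hessian has R_{vv} = -6, R_{xx} = -8, R_{vx} = -3, giving D = 39 > 0 with R_{vv} < 0, so the point is a local maximum.
R(35/39, 7/13) = -38/39.

-38/39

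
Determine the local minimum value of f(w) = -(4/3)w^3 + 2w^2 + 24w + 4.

Critical points: f'(w) = -4w^2 + 4w + 24 vanishes at w = -2, 3.
Since f''(w) = -8w + 4, we get f''(-2) = 20 > 0 ⇒ local minimum; f''(3) = -20 < 0 ⇒ local maximum.
Thus f has its local minimum at w = -2, with value -76/3.

-76/3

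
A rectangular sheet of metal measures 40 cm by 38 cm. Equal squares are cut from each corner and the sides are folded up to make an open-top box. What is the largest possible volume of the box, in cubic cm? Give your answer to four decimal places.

With cut size x, the volume is V(x) = x(40 − 2x)(38 − 2x) for 0 < x < 19.
V'(x) = 12x^2 − 312x + 1520. Setting V'(x) = 0 gives x ≈ 6.4936 (the root in (0, 19)).
V''(x) = 24x − 312 is negative there, so this is the maximum; V ≈ 4387.5032.

4387.5032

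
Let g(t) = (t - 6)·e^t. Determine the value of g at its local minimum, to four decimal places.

-148.4132

By the product rule, g'(t) = (t - 5)·e^t. Since e^t > 0, the only critical point is t = 5.
g''(5) has the same sign as 1 > 0, so this is a local minimum.
g(5) = (-1)·e^(5) ≈ -148.4132.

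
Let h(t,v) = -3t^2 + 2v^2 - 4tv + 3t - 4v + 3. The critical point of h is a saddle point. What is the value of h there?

∂h/∂t = -6t - 4v + 3 = 0 and ∂h/∂v = -4t + 4v - 4 = 0, so (t, v) = (-1/10, 9/10).
The Hessian has h_{tt} = -6, h_{vv} = 4, h_{tv} = -4, giving D = -40 < 0, so the point is a saddle point.
h(-1/10, 9/10) = 21/20.

21/20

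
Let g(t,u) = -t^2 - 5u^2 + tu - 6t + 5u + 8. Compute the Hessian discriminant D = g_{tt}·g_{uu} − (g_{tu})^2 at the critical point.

19

∂g/∂t = -2t + u - 6 = 0 and ∂g/∂u = t - 10u + 5 = 0, so (t, u) = (-55/19, 4/19).
The Hessian has g_{tt} = -2, g_{uu} = -10, g_{tu} = 1, giving D = 19 > 0 with g_{tt} < 0, so the point is a local maximum.
D = (-2)·(-10) − (1)^2 = 19.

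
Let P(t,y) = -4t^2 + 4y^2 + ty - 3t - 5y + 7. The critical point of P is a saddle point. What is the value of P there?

∂P/∂t = -8t + y - 3 = 0 and ∂P/∂y = t + 8y - 5 = 0, so (t, y) = (-19/65, 43/65).
The Hessian has P_{tt} = -8, P_{yy} = 8, P_{ty} = 1, giving D = -65 < 0, so the point is a saddle point.
P(-19/65, 43/65) = 376/65.

376/65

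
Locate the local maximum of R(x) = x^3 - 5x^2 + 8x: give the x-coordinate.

Critical points: R'(x) = 3x^2 - 10x + 8 vanishes at x = 4/3, 2.
Since R''(x) = 6x - 10, we get R''(4/3) = -2 < 0 ⇒ local maximum; R''(2) = 2 > 0 ⇒ local minimum.
So the local maximum value is R(4/3) = 112/27.

4/3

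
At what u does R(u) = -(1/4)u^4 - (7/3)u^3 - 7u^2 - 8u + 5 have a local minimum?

R'(u) = -u^3 - 7u^2 - 14u - 8. Setting R'(u) = 0 gives u ∈ {-4, -2, -1}.
R''(u) = -3u^2 - 14u - 14. R''(-4) = -6 < 0 ⇒ local maximum; R''(-2) = 2 > 0 ⇒ local minimum; R''(-1) = -3 < 0 ⇒ local maximum.
Thus R has its local minimum at u = -2, with value 23/3.

-2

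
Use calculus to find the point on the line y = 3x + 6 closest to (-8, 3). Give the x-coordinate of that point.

Minimize D(x)^2 = (x + 8)^2 + (3x + 3)^2.
d/dx[D^2] = 2(x + 8) + 2·3·(3x + 3) = 0 ⇒ x = -17/10.
Then y = 9/10 and the distance is √(441/10) ≈ 6.6408.

-17/10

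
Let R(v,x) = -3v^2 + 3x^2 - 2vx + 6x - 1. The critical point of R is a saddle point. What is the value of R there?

-37/10

∂R/∂v = -6v - 2x = 0 and ∂R/∂x = -2v + 6x + 6 = 0, so (v, x) = (3/10, -9/10).
The Hessian has R_{vv} = -6, R_{xx} = 6, R_{vx} = -2, giving D = -40 < 0, so the point is a saddle point.
R(3/10, -9/10) = -37/10.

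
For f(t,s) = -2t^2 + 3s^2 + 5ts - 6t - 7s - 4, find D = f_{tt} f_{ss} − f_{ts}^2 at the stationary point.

∂f/∂t = -4t + 5s - 6 = 0 and ∂f/∂s = 5t + 6s - 7 = 0, so (t, s) = (-1/49, 58/49).
The Hessian has f_{tt} = -4, f_{ss} = 6, f_{ts} = 5, giving D = -49 < 0, so the point is a saddle point.
D = (-4)·(6) − (5)^2 = -49.

-49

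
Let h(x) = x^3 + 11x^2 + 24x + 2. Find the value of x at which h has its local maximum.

h'(x) = 3x^2 + 22x + 24 = 0 at x = -6, -4/3.
Since h''(x) = 6x + 22, we get h''(-6) = -14 < 0 ⇒ local maximum; h''(-4/3) = 14 > 0 ⇒ local minimum.
Thus h has its local maximum at x = -6, with value 38.

-6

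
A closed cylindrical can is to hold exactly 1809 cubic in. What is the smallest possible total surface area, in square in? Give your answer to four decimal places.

821.8772

With radius r and height h, πr²h = 1809 so h = 1809/(πr²), and S(r) = 2πr² + 2πrh = 2πr² + 2·1809/r.
S'(r) = 4πr − 2·1809/r² = 0 ⇒ r³ = 1809/(2π), so r ≈ 6.6032 and h = 2r ≈ 13.2064.
S''(r) = 4π + 4·1809/r³ > 0, so this is the minimum; S ≈ 821.8772.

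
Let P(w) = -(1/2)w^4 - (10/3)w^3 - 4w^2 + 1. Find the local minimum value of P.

-1/6

Critical points: P'(w) = -2w^3 - 10w^2 - 8w vanishes at w = -4, -1, 0.
Second-derivative test with P''(w) = -6w^2 - 20w - 8: P''(-4) = -24 < 0 ⇒ local maximum; P''(-1) = 6 > 0 ⇒ local minimum; P''(0) = -8 < 0 ⇒ local maximum.
Thus P has its local minimum at w = -1, with value -1/6.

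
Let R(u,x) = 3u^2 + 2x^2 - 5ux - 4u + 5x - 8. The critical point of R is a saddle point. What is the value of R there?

-1

∂R/∂u = 6u - 5x - 4 = 0 and ∂R/∂x = -5u + 4x + 5 = 0, so (u, x) = (9, 10).
The Hessian has R_{uu} = 6, R_{xx} = 4, R_{ux} = -5, giving D = -1 < 0, so the point is a saddle point.
R(9, 10) = -1.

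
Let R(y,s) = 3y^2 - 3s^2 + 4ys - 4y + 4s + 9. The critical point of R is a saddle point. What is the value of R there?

∂R/∂y = 6y + 4s - 4 = 0 and ∂R/∂s = 4y - 6s + 4 = 0, so (y, s) = (2/13, 10/13).
The Hessian has R_{yy} = 6, R_{ss} = -6, R_{ys} = 4, giving D = -52 < 0, so the point is a saddle point.
R(2/13, 10/13) = 133/13.

133/13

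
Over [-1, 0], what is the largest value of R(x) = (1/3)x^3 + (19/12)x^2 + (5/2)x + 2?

2

R'(x) = x^2 + (19/6)x + 5/2, which has no zeros in [-1, 0].
Compare values at every candidate in [-1, 0]: R(-1) = 3/4; R(0) = 2.
So the maximum is R(0) = 2.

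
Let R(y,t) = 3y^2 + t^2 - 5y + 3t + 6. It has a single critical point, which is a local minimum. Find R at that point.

5/3

∂R/∂y = 6y - 5 = 0 and ∂R/∂t = 2t + 3 = 0, so (y, t) = (5/6, -3/2).
The Hessian has R_{yy} = 6, R_{tt} = 2, R_{yt} = 0, giving D = 12 > 0 with R_{yy} > 0, so the point is a local minimum.
R(5/6, -3/2) = 5/3.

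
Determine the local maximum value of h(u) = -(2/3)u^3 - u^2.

Critical points: h'(u) = -2u^2 - 2u vanishes at u = -1, 0.
Second-derivative test with h''(u) = -4u - 2: h''(-1) = 2 > 0 ⇒ local minimum; h''(0) = -2 < 0 ⇒ local maximum.
The local maximum is h(0) = 0.

0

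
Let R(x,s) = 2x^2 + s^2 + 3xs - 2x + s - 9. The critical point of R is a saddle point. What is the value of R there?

3

∂R/∂x = 4x + 3s - 2 = 0 and ∂R/∂s = 3x + 2s + 1 = 0, so (x, s) = (-7, 10).
The Hessian has R_{xx} = 4, R_{ss} = 2, R_{xs} = 3, giving D = -1 < 0, so the point is a saddle point.
R(-7, 10) = 3.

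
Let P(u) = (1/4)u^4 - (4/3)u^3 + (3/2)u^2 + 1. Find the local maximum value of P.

Critical points: P'(u) = u^3 - 4u^2 + 3u vanishes at u = 0, 1, 3.
Since P''(u) = 3u^2 - 8u + 3, we get P''(0) = 3 > 0 ⇒ local minimum; P''(1) = -2 < 0 ⇒ local maximum; P''(3) = 6 > 0 ⇒ local minimum.
Thus P has its local maximum at u = 1, with value 17/12.

17/12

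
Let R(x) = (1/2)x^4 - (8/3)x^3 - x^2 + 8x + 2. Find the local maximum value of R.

Critical points: R'(x) = 2x^3 - 8x^2 - 2x + 8 vanishes at x = -1, 1, 4.
R''(x) = 6x^2 - 16x - 2. R''(-1) = 20 > 0 ⇒ local minimum; R''(1) = -12 < 0 ⇒ local maximum; R''(4) = 30 > 0 ⇒ local minimum.
So the local maximum value is R(1) = 41/6.

41/6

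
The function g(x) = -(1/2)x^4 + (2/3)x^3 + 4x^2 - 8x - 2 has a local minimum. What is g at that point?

-35/6

g'(x) = -2x^3 + 2x^2 + 8x - 8. Setting g'(x) = 0 gives x ∈ {-2, 1, 2}.
g''(x) = -6x^2 + 4x + 8. g''(-2) = -24 < 0 ⇒ local maximum; g''(1) = 6 > 0 ⇒ local minimum; g''(2) = -8 < 0 ⇒ local maximum.
Thus g has its local minimum at x = 1, with value -35/6.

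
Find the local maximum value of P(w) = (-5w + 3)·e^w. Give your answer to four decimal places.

3.3516

By the product rule, P'(w) = (-5w - 2)·e^w. Since e^w > 0, the only critical point is w = -2/5.
P''(-2/5) has the same sign as -5 < 0, so this is a local maximum.
P(-2/5) = (5)·e^(-2/5) ≈ 3.3516.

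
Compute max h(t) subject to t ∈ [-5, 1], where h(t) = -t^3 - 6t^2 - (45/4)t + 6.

The derivative is -3t^2 - 12t - 45/4, which vanishes at t = -5/2 and t = -3/2.
Candidates: h(-5) = 149/4,  h(-5/2) = 49/4,  h(-3/2) = 51/4,  h(1) = -49/4.
So the maximum is h(-5) = 149/4.

149/4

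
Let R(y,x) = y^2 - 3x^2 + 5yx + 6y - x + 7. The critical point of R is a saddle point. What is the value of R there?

182/37

∂R/∂y = 2y + 5x + 6 = 0 and ∂R/∂x = 5y - 6x - 1 = 0, so (y, x) = (-31/37, -32/37).
The Hessian has R_{yy} = 2, R_{xx} = -6, R_{yx} = 5, giving D = -37 < 0, so the point is a saddle point.
R(-31/37, -32/37) = 182/37.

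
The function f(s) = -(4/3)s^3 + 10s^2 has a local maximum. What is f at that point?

250/3

f'(s) = -4s^2 + 20s. Setting f'(s) = 0 gives s ∈ {0, 5}.
f''(s) = -8s + 20. f''(0) = 20 > 0 ⇒ local minimum; f''(5) = -20 < 0 ⇒ local maximum.
The local maximum is f(5) = 250/3.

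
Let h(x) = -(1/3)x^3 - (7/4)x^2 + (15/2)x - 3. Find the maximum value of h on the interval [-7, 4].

51/16

The derivative is -x^2 - (7/2)x + 15/2, which vanishes at x = -5 and x = 3/2.
Evaluating at the critical points and endpoints: h(-7) = -323/12, h(-5) = -511/12, h(3/2) = 51/16, h(4) = -67/3.
The maximum over the interval is 51/16, attained at x = 3/2.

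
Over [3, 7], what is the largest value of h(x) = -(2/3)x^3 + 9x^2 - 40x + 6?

Differentiating, h'(x) = -2x^2 + 18x - 40; which vanishes at x = 4 and x = 5.
Compare values at every candidate in [3, 7]: h(3) = -51; h(4) = -158/3; h(5) = -157/3; h(7) = -185/3.
Hence the absolute maximum is -51 at x = 3.

-51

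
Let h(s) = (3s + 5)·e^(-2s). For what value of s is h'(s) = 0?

-7/6

Differentiating with the product rule gives h'(s) = (-6s - 7)·e^(-2s). Since e^(-2s) > 0, the only critical point is s = -7/6.
h''(-7/6) has the same sign as -6 < 0, so this is a local maximum.
h(-7/6) = (3/2)·e^(7/3) ≈ 15.4684.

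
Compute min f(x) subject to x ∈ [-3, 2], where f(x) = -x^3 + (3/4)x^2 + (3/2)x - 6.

Differentiating, f'(x) = -3x^2 + (3/2)x + 3/2; which vanishes at x = -1/2 and x = 1.
Compare values at every candidate in [-3, 2]: f(-3) = 93/4,  f(-1/2) = -103/16,  f(1) = -19/4,  f(2) = -8.
The minimum over the interval is -8, attained at x = 2.

-8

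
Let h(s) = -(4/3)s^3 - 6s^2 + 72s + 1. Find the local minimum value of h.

Critical points: h'(s) = -4s^2 - 12s + 72 vanishes at s = -6, 3.
Since h''(s) = -8s - 12, we get h''(-6) = 36 > 0 ⇒ local minimum; h''(3) = -36 < 0 ⇒ local maximum.
So the local minimum value is h(-6) = -359.

-359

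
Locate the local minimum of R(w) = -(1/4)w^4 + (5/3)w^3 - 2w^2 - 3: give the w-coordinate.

R'(w) = -w^3 + 5w^2 - 4w = 0 at w = 0, 1, 4.
Since R''(w) = -3w^2 + 10w - 4, we get R''(0) = -4 < 0 ⇒ local maximum; R''(1) = 3 > 0 ⇒ local minimum; R''(4) = -12 < 0 ⇒ local maximum.
The local minimum is R(1) = -43/12.

1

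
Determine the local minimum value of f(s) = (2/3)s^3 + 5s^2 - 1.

Critical points: f'(s) = 2s^2 + 10s vanishes at s = -5, 0.
Since f''(s) = 4s + 10, we get f''(-5) = -10 < 0 ⇒ local maximum; f''(0) = 10 > 0 ⇒ local minimum.
So the local minimum value is f(0) = -1.

-1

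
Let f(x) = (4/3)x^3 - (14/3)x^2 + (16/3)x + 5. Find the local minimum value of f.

Critical points: f'(x) = 4x^2 - (28/3)x + 16/3 vanishes at x = 1, 4/3.
Since f''(x) = 8x - 28/3, we get f''(1) = -4/3 < 0 ⇒ local maximum; f''(4/3) = 4/3 > 0 ⇒ local minimum.
So the local minimum value is f(4/3) = 565/81.

565/81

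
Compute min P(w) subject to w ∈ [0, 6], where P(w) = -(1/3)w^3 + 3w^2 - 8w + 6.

-6

Differentiating, P'(w) = -w^2 + 6w - 8; which vanishes at w = 2 and w = 4.
Candidates: P(0) = 6, P(2) = -2/3, P(4) = 2/3, P(6) = -6.
Hence the absolute minimum is -6 at w = 6.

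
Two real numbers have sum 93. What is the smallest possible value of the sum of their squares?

8649/2

With a + b = 93, a^2 + b^2 = a^2 + (93 − a)^2.
The derivative 2a − 2(93 − a) = 4a − 186 vanishes at a = 93/2; second derivative 4 > 0, a minimum.
The minimum is 2·(93/2)^2 = 8649/2.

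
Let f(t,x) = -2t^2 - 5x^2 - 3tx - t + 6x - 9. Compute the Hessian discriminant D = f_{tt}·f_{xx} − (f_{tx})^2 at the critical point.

31

∂f/∂t = -4t - 3x - 1 = 0 and ∂f/∂x = -3t - 10x + 6 = 0, so (t, x) = (-28/31, 27/31).
The Hessian has f_{tt} = -4, f_{xx} = -10, f_{tx} = -3, giving D = 31 > 0 with f_{tt} < 0, so the point is a local maximum.
D = (-4)·(-10) − (-3)^2 = 31.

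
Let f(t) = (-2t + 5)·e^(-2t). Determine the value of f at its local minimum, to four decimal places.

-0.0025

By the product rule, f'(t) = (4t - 12)·e^(-2t). Since e^(-2t) > 0, the only critical point is t = 3.
f''(3) has the same sign as 4 > 0, so this is a local minimum.
f(3) = (-1)·e^(-6) ≈ -0.0025.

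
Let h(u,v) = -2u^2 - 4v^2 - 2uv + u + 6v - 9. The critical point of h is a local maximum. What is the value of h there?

-47/7

∂h/∂u = -4u - 2v + 1 = 0 and ∂h/∂v = -2u - 8v + 6 = 0, so (u, v) = (-1/7, 11/14).
The Hessian has h_{uu} = -4, h_{vv} = -8, h_{uv} = -2, giving D = 28 > 0 with h_{uu} < 0, so the point is a local maximum.
h(-1/7, 11/14) = -47/7.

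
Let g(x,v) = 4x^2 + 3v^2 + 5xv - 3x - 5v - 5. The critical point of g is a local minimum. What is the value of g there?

∂g/∂x = 8x + 5v - 3 = 0 and ∂g/∂v = 5x + 6v - 5 = 0, so (x, v) = (-7/23, 25/23).
The Hessian has g_{xx} = 8, g_{vv} = 6, g_{xv} = 5, giving D = 23 > 0 with g_{xx} > 0, so the point is a local minimum.
g(-7/23, 25/23) = -167/23.

-167/23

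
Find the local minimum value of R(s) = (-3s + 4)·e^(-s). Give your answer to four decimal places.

-0.2909

By the product rule, R'(s) = (3s - 7)·e^(-s). Since e^(-s) > 0, the only critical point is s = 7/3.
R''(7/3) has the same sign as 3 > 0, so this is a local minimum.
R(7/3) = (-3)·e^(-7/3) ≈ -0.2909.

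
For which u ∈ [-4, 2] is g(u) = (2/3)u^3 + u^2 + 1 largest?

2

g'(u) = 2u^2 + 2u, which vanishes at u = -1 and u = 0.
Compare values at every candidate in [-4, 2]: g(-4) = -77/3, g(-1) = 4/3, g(0) = 1, g(2) = 31/3.
Hence the absolute maximum is 31/3 at u = 2.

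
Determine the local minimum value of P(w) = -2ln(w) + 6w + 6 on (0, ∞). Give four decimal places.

P'(w) = -2/w + 6 = 0 gives w = 1/3.
P''(w) = 2/w², which is positive for w > 0, so this is a local minimum.
P(1/3) = -2·ln(1/3) + 2 + 6 ≈ 10.1972.

10.1972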